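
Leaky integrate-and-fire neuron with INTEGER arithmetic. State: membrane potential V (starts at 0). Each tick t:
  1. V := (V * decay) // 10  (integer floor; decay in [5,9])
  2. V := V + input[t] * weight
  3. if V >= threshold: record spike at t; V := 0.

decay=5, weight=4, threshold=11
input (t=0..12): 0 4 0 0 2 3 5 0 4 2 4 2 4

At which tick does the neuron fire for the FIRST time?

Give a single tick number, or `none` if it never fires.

Answer: 1

Derivation:
t=0: input=0 -> V=0
t=1: input=4 -> V=0 FIRE
t=2: input=0 -> V=0
t=3: input=0 -> V=0
t=4: input=2 -> V=8
t=5: input=3 -> V=0 FIRE
t=6: input=5 -> V=0 FIRE
t=7: input=0 -> V=0
t=8: input=4 -> V=0 FIRE
t=9: input=2 -> V=8
t=10: input=4 -> V=0 FIRE
t=11: input=2 -> V=8
t=12: input=4 -> V=0 FIRE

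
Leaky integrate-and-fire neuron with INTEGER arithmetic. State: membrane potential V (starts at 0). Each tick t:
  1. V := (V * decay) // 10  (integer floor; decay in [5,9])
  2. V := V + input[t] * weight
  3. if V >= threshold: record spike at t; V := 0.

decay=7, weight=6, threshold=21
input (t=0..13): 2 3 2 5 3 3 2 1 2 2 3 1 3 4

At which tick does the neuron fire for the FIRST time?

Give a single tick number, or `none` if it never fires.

Answer: 1

Derivation:
t=0: input=2 -> V=12
t=1: input=3 -> V=0 FIRE
t=2: input=2 -> V=12
t=3: input=5 -> V=0 FIRE
t=4: input=3 -> V=18
t=5: input=3 -> V=0 FIRE
t=6: input=2 -> V=12
t=7: input=1 -> V=14
t=8: input=2 -> V=0 FIRE
t=9: input=2 -> V=12
t=10: input=3 -> V=0 FIRE
t=11: input=1 -> V=6
t=12: input=3 -> V=0 FIRE
t=13: input=4 -> V=0 FIRE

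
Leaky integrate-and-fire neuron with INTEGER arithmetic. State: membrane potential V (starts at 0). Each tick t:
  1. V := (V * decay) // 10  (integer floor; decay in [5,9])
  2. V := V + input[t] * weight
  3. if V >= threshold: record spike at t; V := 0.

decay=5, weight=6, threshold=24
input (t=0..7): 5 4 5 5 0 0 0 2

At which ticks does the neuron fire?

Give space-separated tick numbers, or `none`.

t=0: input=5 -> V=0 FIRE
t=1: input=4 -> V=0 FIRE
t=2: input=5 -> V=0 FIRE
t=3: input=5 -> V=0 FIRE
t=4: input=0 -> V=0
t=5: input=0 -> V=0
t=6: input=0 -> V=0
t=7: input=2 -> V=12

Answer: 0 1 2 3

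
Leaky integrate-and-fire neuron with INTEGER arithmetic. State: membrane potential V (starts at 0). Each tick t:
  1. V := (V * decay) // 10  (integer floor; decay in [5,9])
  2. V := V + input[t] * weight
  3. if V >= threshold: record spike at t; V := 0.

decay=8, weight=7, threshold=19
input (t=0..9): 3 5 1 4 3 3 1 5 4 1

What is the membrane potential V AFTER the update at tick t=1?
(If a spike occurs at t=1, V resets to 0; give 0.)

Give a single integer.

Answer: 0

Derivation:
t=0: input=3 -> V=0 FIRE
t=1: input=5 -> V=0 FIRE
t=2: input=1 -> V=7
t=3: input=4 -> V=0 FIRE
t=4: input=3 -> V=0 FIRE
t=5: input=3 -> V=0 FIRE
t=6: input=1 -> V=7
t=7: input=5 -> V=0 FIRE
t=8: input=4 -> V=0 FIRE
t=9: input=1 -> V=7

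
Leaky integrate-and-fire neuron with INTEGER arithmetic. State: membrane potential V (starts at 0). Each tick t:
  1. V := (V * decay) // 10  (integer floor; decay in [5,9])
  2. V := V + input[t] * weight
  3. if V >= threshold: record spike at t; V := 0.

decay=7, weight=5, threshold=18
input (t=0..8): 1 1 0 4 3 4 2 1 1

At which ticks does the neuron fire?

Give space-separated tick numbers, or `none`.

t=0: input=1 -> V=5
t=1: input=1 -> V=8
t=2: input=0 -> V=5
t=3: input=4 -> V=0 FIRE
t=4: input=3 -> V=15
t=5: input=4 -> V=0 FIRE
t=6: input=2 -> V=10
t=7: input=1 -> V=12
t=8: input=1 -> V=13

Answer: 3 5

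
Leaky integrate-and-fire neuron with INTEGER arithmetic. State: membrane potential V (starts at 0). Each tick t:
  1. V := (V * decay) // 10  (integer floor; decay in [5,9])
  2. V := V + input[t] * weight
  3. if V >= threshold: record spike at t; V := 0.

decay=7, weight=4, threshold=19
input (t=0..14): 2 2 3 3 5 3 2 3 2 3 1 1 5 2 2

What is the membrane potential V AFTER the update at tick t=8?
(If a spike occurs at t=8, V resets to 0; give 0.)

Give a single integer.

t=0: input=2 -> V=8
t=1: input=2 -> V=13
t=2: input=3 -> V=0 FIRE
t=3: input=3 -> V=12
t=4: input=5 -> V=0 FIRE
t=5: input=3 -> V=12
t=6: input=2 -> V=16
t=7: input=3 -> V=0 FIRE
t=8: input=2 -> V=8
t=9: input=3 -> V=17
t=10: input=1 -> V=15
t=11: input=1 -> V=14
t=12: input=5 -> V=0 FIRE
t=13: input=2 -> V=8
t=14: input=2 -> V=13

Answer: 8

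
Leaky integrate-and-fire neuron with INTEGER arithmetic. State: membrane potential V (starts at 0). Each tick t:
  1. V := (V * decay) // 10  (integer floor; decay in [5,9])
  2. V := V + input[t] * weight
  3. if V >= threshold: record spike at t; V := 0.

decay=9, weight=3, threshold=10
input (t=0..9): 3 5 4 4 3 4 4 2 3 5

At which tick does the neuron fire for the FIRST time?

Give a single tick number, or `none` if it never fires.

Answer: 1

Derivation:
t=0: input=3 -> V=9
t=1: input=5 -> V=0 FIRE
t=2: input=4 -> V=0 FIRE
t=3: input=4 -> V=0 FIRE
t=4: input=3 -> V=9
t=5: input=4 -> V=0 FIRE
t=6: input=4 -> V=0 FIRE
t=7: input=2 -> V=6
t=8: input=3 -> V=0 FIRE
t=9: input=5 -> V=0 FIRE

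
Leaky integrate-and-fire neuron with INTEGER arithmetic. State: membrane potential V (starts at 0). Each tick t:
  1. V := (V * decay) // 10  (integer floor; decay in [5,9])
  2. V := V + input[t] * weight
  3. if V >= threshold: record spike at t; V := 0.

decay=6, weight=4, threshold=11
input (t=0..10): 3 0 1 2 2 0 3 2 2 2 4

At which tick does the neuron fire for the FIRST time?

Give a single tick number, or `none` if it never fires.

t=0: input=3 -> V=0 FIRE
t=1: input=0 -> V=0
t=2: input=1 -> V=4
t=3: input=2 -> V=10
t=4: input=2 -> V=0 FIRE
t=5: input=0 -> V=0
t=6: input=3 -> V=0 FIRE
t=7: input=2 -> V=8
t=8: input=2 -> V=0 FIRE
t=9: input=2 -> V=8
t=10: input=4 -> V=0 FIRE

Answer: 0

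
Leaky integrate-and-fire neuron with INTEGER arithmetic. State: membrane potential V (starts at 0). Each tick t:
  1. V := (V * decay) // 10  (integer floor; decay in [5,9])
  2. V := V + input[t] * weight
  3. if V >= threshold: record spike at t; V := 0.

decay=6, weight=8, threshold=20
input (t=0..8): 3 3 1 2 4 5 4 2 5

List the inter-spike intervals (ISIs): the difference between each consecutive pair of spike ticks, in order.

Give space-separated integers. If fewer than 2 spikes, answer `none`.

t=0: input=3 -> V=0 FIRE
t=1: input=3 -> V=0 FIRE
t=2: input=1 -> V=8
t=3: input=2 -> V=0 FIRE
t=4: input=4 -> V=0 FIRE
t=5: input=5 -> V=0 FIRE
t=6: input=4 -> V=0 FIRE
t=7: input=2 -> V=16
t=8: input=5 -> V=0 FIRE

Answer: 1 2 1 1 1 2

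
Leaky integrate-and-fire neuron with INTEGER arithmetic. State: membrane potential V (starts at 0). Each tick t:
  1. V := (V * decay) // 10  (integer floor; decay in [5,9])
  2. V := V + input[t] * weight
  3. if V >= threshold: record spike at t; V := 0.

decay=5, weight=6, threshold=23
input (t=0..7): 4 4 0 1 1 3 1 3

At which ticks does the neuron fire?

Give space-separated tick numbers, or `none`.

t=0: input=4 -> V=0 FIRE
t=1: input=4 -> V=0 FIRE
t=2: input=0 -> V=0
t=3: input=1 -> V=6
t=4: input=1 -> V=9
t=5: input=3 -> V=22
t=6: input=1 -> V=17
t=7: input=3 -> V=0 FIRE

Answer: 0 1 7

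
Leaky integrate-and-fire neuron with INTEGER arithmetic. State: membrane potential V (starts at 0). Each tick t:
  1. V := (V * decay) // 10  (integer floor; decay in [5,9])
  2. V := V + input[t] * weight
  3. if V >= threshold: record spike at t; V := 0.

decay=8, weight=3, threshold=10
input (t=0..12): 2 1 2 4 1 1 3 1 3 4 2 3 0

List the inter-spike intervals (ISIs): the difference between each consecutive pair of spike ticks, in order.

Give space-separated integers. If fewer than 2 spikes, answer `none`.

t=0: input=2 -> V=6
t=1: input=1 -> V=7
t=2: input=2 -> V=0 FIRE
t=3: input=4 -> V=0 FIRE
t=4: input=1 -> V=3
t=5: input=1 -> V=5
t=6: input=3 -> V=0 FIRE
t=7: input=1 -> V=3
t=8: input=3 -> V=0 FIRE
t=9: input=4 -> V=0 FIRE
t=10: input=2 -> V=6
t=11: input=3 -> V=0 FIRE
t=12: input=0 -> V=0

Answer: 1 3 2 1 2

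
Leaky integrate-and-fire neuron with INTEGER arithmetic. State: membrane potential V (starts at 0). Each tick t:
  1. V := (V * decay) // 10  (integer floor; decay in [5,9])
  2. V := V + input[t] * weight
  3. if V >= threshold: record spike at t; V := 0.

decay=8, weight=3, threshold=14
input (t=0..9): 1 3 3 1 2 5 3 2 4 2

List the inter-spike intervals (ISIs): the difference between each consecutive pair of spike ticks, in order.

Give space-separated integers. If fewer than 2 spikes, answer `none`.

Answer: 3 3

Derivation:
t=0: input=1 -> V=3
t=1: input=3 -> V=11
t=2: input=3 -> V=0 FIRE
t=3: input=1 -> V=3
t=4: input=2 -> V=8
t=5: input=5 -> V=0 FIRE
t=6: input=3 -> V=9
t=7: input=2 -> V=13
t=8: input=4 -> V=0 FIRE
t=9: input=2 -> V=6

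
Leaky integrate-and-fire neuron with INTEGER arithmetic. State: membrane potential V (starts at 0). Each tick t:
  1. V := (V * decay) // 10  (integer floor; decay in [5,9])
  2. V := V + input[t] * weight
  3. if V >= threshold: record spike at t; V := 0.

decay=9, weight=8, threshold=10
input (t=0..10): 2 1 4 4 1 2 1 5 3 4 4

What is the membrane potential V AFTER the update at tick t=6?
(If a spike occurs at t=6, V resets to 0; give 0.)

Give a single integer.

t=0: input=2 -> V=0 FIRE
t=1: input=1 -> V=8
t=2: input=4 -> V=0 FIRE
t=3: input=4 -> V=0 FIRE
t=4: input=1 -> V=8
t=5: input=2 -> V=0 FIRE
t=6: input=1 -> V=8
t=7: input=5 -> V=0 FIRE
t=8: input=3 -> V=0 FIRE
t=9: input=4 -> V=0 FIRE
t=10: input=4 -> V=0 FIRE

Answer: 8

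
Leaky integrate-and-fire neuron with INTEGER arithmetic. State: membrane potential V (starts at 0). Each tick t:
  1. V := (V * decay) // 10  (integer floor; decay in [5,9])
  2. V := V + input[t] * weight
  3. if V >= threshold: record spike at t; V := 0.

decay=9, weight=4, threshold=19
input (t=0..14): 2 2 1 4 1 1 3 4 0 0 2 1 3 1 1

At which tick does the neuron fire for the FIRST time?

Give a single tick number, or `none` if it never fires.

Answer: 3

Derivation:
t=0: input=2 -> V=8
t=1: input=2 -> V=15
t=2: input=1 -> V=17
t=3: input=4 -> V=0 FIRE
t=4: input=1 -> V=4
t=5: input=1 -> V=7
t=6: input=3 -> V=18
t=7: input=4 -> V=0 FIRE
t=8: input=0 -> V=0
t=9: input=0 -> V=0
t=10: input=2 -> V=8
t=11: input=1 -> V=11
t=12: input=3 -> V=0 FIRE
t=13: input=1 -> V=4
t=14: input=1 -> V=7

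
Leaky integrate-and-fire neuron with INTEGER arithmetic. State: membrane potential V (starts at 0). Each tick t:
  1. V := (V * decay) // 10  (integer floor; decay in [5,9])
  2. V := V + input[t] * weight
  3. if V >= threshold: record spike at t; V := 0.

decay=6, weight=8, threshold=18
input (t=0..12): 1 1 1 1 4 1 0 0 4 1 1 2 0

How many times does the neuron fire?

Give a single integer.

Answer: 3

Derivation:
t=0: input=1 -> V=8
t=1: input=1 -> V=12
t=2: input=1 -> V=15
t=3: input=1 -> V=17
t=4: input=4 -> V=0 FIRE
t=5: input=1 -> V=8
t=6: input=0 -> V=4
t=7: input=0 -> V=2
t=8: input=4 -> V=0 FIRE
t=9: input=1 -> V=8
t=10: input=1 -> V=12
t=11: input=2 -> V=0 FIRE
t=12: input=0 -> V=0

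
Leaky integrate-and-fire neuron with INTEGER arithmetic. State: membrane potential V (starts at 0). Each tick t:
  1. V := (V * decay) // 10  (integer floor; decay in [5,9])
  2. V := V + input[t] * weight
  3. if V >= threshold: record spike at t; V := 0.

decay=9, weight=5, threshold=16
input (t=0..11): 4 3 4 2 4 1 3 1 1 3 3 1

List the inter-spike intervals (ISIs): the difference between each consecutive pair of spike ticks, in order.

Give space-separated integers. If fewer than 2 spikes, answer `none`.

t=0: input=4 -> V=0 FIRE
t=1: input=3 -> V=15
t=2: input=4 -> V=0 FIRE
t=3: input=2 -> V=10
t=4: input=4 -> V=0 FIRE
t=5: input=1 -> V=5
t=6: input=3 -> V=0 FIRE
t=7: input=1 -> V=5
t=8: input=1 -> V=9
t=9: input=3 -> V=0 FIRE
t=10: input=3 -> V=15
t=11: input=1 -> V=0 FIRE

Answer: 2 2 2 3 2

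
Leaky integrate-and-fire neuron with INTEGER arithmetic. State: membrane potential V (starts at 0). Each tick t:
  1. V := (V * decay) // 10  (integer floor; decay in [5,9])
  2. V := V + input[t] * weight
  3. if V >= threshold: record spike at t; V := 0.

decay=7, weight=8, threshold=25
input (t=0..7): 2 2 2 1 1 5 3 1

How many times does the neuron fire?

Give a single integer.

t=0: input=2 -> V=16
t=1: input=2 -> V=0 FIRE
t=2: input=2 -> V=16
t=3: input=1 -> V=19
t=4: input=1 -> V=21
t=5: input=5 -> V=0 FIRE
t=6: input=3 -> V=24
t=7: input=1 -> V=24

Answer: 2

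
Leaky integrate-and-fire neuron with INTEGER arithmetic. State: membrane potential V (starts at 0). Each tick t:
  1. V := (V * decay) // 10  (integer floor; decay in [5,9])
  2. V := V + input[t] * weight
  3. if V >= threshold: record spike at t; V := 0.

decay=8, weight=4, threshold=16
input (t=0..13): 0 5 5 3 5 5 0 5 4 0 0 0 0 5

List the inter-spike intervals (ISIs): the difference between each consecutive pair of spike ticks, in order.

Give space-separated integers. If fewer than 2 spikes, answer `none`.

t=0: input=0 -> V=0
t=1: input=5 -> V=0 FIRE
t=2: input=5 -> V=0 FIRE
t=3: input=3 -> V=12
t=4: input=5 -> V=0 FIRE
t=5: input=5 -> V=0 FIRE
t=6: input=0 -> V=0
t=7: input=5 -> V=0 FIRE
t=8: input=4 -> V=0 FIRE
t=9: input=0 -> V=0
t=10: input=0 -> V=0
t=11: input=0 -> V=0
t=12: input=0 -> V=0
t=13: input=5 -> V=0 FIRE

Answer: 1 2 1 2 1 5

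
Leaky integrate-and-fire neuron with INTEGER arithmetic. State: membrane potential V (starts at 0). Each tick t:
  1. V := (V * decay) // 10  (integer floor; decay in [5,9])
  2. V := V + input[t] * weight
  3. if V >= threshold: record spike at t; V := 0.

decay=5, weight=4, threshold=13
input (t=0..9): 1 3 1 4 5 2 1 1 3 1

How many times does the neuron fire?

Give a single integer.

t=0: input=1 -> V=4
t=1: input=3 -> V=0 FIRE
t=2: input=1 -> V=4
t=3: input=4 -> V=0 FIRE
t=4: input=5 -> V=0 FIRE
t=5: input=2 -> V=8
t=6: input=1 -> V=8
t=7: input=1 -> V=8
t=8: input=3 -> V=0 FIRE
t=9: input=1 -> V=4

Answer: 4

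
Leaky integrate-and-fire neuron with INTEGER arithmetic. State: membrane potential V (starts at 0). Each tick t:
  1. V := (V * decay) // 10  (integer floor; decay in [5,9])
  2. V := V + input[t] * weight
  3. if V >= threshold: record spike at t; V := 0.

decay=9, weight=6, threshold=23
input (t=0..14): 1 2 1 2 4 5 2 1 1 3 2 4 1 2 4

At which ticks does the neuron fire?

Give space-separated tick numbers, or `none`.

t=0: input=1 -> V=6
t=1: input=2 -> V=17
t=2: input=1 -> V=21
t=3: input=2 -> V=0 FIRE
t=4: input=4 -> V=0 FIRE
t=5: input=5 -> V=0 FIRE
t=6: input=2 -> V=12
t=7: input=1 -> V=16
t=8: input=1 -> V=20
t=9: input=3 -> V=0 FIRE
t=10: input=2 -> V=12
t=11: input=4 -> V=0 FIRE
t=12: input=1 -> V=6
t=13: input=2 -> V=17
t=14: input=4 -> V=0 FIRE

Answer: 3 4 5 9 11 14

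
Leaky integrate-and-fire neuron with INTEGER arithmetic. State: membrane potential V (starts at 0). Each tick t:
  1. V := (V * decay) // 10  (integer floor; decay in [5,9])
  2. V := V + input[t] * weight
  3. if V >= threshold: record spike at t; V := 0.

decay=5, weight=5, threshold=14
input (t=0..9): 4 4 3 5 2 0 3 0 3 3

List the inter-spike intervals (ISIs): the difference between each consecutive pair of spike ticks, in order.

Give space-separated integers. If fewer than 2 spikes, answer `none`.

t=0: input=4 -> V=0 FIRE
t=1: input=4 -> V=0 FIRE
t=2: input=3 -> V=0 FIRE
t=3: input=5 -> V=0 FIRE
t=4: input=2 -> V=10
t=5: input=0 -> V=5
t=6: input=3 -> V=0 FIRE
t=7: input=0 -> V=0
t=8: input=3 -> V=0 FIRE
t=9: input=3 -> V=0 FIRE

Answer: 1 1 1 3 2 1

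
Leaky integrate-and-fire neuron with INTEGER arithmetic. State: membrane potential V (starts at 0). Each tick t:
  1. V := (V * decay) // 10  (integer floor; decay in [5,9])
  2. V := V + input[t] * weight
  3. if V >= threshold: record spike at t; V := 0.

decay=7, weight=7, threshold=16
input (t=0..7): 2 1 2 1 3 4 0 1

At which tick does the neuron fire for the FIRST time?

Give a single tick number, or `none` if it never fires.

Answer: 1

Derivation:
t=0: input=2 -> V=14
t=1: input=1 -> V=0 FIRE
t=2: input=2 -> V=14
t=3: input=1 -> V=0 FIRE
t=4: input=3 -> V=0 FIRE
t=5: input=4 -> V=0 FIRE
t=6: input=0 -> V=0
t=7: input=1 -> V=7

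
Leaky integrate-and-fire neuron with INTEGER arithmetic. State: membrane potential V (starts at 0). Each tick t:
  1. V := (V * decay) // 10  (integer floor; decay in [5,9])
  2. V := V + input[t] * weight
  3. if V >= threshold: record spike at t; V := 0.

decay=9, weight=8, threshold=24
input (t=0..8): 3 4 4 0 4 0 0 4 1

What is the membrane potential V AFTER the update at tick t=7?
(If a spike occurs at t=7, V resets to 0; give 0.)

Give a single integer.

Answer: 0

Derivation:
t=0: input=3 -> V=0 FIRE
t=1: input=4 -> V=0 FIRE
t=2: input=4 -> V=0 FIRE
t=3: input=0 -> V=0
t=4: input=4 -> V=0 FIRE
t=5: input=0 -> V=0
t=6: input=0 -> V=0
t=7: input=4 -> V=0 FIRE
t=8: input=1 -> V=8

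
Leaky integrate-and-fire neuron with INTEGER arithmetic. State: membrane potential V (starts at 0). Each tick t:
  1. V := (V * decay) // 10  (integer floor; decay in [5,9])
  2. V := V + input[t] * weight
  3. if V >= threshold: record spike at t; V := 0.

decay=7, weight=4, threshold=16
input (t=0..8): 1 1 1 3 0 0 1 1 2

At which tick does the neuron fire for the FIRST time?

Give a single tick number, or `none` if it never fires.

Answer: 3

Derivation:
t=0: input=1 -> V=4
t=1: input=1 -> V=6
t=2: input=1 -> V=8
t=3: input=3 -> V=0 FIRE
t=4: input=0 -> V=0
t=5: input=0 -> V=0
t=6: input=1 -> V=4
t=7: input=1 -> V=6
t=8: input=2 -> V=12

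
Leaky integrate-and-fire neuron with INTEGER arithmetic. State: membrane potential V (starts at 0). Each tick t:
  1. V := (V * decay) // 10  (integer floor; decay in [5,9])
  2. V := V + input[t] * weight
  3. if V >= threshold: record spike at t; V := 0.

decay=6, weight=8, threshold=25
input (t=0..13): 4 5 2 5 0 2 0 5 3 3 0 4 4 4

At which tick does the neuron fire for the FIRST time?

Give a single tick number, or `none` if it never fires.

t=0: input=4 -> V=0 FIRE
t=1: input=5 -> V=0 FIRE
t=2: input=2 -> V=16
t=3: input=5 -> V=0 FIRE
t=4: input=0 -> V=0
t=5: input=2 -> V=16
t=6: input=0 -> V=9
t=7: input=5 -> V=0 FIRE
t=8: input=3 -> V=24
t=9: input=3 -> V=0 FIRE
t=10: input=0 -> V=0
t=11: input=4 -> V=0 FIRE
t=12: input=4 -> V=0 FIRE
t=13: input=4 -> V=0 FIRE

Answer: 0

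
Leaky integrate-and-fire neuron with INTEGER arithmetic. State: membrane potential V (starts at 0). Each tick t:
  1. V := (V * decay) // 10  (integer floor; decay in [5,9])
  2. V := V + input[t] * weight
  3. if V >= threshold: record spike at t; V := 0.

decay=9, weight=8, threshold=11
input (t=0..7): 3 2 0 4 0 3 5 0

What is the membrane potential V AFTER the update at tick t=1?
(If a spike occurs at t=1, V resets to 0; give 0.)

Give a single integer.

t=0: input=3 -> V=0 FIRE
t=1: input=2 -> V=0 FIRE
t=2: input=0 -> V=0
t=3: input=4 -> V=0 FIRE
t=4: input=0 -> V=0
t=5: input=3 -> V=0 FIRE
t=6: input=5 -> V=0 FIRE
t=7: input=0 -> V=0

Answer: 0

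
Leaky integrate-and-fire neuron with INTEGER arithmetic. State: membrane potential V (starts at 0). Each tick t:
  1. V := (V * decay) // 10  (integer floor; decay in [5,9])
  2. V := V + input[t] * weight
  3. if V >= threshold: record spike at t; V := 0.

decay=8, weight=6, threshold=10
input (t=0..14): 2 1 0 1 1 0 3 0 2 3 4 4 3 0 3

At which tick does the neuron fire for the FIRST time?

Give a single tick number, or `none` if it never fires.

t=0: input=2 -> V=0 FIRE
t=1: input=1 -> V=6
t=2: input=0 -> V=4
t=3: input=1 -> V=9
t=4: input=1 -> V=0 FIRE
t=5: input=0 -> V=0
t=6: input=3 -> V=0 FIRE
t=7: input=0 -> V=0
t=8: input=2 -> V=0 FIRE
t=9: input=3 -> V=0 FIRE
t=10: input=4 -> V=0 FIRE
t=11: input=4 -> V=0 FIRE
t=12: input=3 -> V=0 FIRE
t=13: input=0 -> V=0
t=14: input=3 -> V=0 FIRE

Answer: 0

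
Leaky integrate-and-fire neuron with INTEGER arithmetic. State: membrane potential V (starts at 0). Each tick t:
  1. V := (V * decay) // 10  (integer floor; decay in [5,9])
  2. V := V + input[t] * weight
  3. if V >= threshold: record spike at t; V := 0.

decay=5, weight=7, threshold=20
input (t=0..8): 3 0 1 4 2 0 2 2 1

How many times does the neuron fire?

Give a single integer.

t=0: input=3 -> V=0 FIRE
t=1: input=0 -> V=0
t=2: input=1 -> V=7
t=3: input=4 -> V=0 FIRE
t=4: input=2 -> V=14
t=5: input=0 -> V=7
t=6: input=2 -> V=17
t=7: input=2 -> V=0 FIRE
t=8: input=1 -> V=7

Answer: 3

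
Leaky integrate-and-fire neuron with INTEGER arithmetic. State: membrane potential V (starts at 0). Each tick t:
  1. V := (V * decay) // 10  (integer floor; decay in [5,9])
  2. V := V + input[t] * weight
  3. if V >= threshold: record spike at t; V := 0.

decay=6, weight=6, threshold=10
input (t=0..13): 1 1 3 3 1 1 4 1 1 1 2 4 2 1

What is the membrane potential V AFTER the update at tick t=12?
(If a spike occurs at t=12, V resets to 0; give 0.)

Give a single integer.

Answer: 0

Derivation:
t=0: input=1 -> V=6
t=1: input=1 -> V=9
t=2: input=3 -> V=0 FIRE
t=3: input=3 -> V=0 FIRE
t=4: input=1 -> V=6
t=5: input=1 -> V=9
t=6: input=4 -> V=0 FIRE
t=7: input=1 -> V=6
t=8: input=1 -> V=9
t=9: input=1 -> V=0 FIRE
t=10: input=2 -> V=0 FIRE
t=11: input=4 -> V=0 FIRE
t=12: input=2 -> V=0 FIRE
t=13: input=1 -> V=6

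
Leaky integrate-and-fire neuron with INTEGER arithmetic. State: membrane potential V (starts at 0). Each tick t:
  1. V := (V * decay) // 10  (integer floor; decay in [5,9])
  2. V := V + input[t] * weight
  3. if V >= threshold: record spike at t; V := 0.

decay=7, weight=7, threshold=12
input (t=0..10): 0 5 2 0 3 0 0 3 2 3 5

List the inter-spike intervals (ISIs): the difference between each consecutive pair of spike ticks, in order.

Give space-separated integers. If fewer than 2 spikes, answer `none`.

t=0: input=0 -> V=0
t=1: input=5 -> V=0 FIRE
t=2: input=2 -> V=0 FIRE
t=3: input=0 -> V=0
t=4: input=3 -> V=0 FIRE
t=5: input=0 -> V=0
t=6: input=0 -> V=0
t=7: input=3 -> V=0 FIRE
t=8: input=2 -> V=0 FIRE
t=9: input=3 -> V=0 FIRE
t=10: input=5 -> V=0 FIRE

Answer: 1 2 3 1 1 1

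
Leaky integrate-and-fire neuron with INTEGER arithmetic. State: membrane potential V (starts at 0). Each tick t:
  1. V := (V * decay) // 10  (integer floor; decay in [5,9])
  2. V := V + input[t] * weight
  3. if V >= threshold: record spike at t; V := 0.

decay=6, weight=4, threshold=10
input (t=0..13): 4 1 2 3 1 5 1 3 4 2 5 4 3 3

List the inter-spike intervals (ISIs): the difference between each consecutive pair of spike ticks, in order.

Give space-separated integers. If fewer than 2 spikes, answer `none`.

t=0: input=4 -> V=0 FIRE
t=1: input=1 -> V=4
t=2: input=2 -> V=0 FIRE
t=3: input=3 -> V=0 FIRE
t=4: input=1 -> V=4
t=5: input=5 -> V=0 FIRE
t=6: input=1 -> V=4
t=7: input=3 -> V=0 FIRE
t=8: input=4 -> V=0 FIRE
t=9: input=2 -> V=8
t=10: input=5 -> V=0 FIRE
t=11: input=4 -> V=0 FIRE
t=12: input=3 -> V=0 FIRE
t=13: input=3 -> V=0 FIRE

Answer: 2 1 2 2 1 2 1 1 1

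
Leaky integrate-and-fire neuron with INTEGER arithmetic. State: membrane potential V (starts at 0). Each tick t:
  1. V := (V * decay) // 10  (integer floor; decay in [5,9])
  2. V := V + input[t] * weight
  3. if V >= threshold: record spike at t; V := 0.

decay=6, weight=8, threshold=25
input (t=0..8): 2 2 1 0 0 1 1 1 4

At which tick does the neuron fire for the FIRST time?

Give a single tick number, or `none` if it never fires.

Answer: 1

Derivation:
t=0: input=2 -> V=16
t=1: input=2 -> V=0 FIRE
t=2: input=1 -> V=8
t=3: input=0 -> V=4
t=4: input=0 -> V=2
t=5: input=1 -> V=9
t=6: input=1 -> V=13
t=7: input=1 -> V=15
t=8: input=4 -> V=0 FIRE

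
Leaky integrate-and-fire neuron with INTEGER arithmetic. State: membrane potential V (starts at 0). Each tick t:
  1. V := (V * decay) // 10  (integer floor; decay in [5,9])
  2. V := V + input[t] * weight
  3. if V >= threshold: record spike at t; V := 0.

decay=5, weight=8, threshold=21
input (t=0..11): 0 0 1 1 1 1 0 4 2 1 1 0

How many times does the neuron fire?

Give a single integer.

Answer: 1

Derivation:
t=0: input=0 -> V=0
t=1: input=0 -> V=0
t=2: input=1 -> V=8
t=3: input=1 -> V=12
t=4: input=1 -> V=14
t=5: input=1 -> V=15
t=6: input=0 -> V=7
t=7: input=4 -> V=0 FIRE
t=8: input=2 -> V=16
t=9: input=1 -> V=16
t=10: input=1 -> V=16
t=11: input=0 -> V=8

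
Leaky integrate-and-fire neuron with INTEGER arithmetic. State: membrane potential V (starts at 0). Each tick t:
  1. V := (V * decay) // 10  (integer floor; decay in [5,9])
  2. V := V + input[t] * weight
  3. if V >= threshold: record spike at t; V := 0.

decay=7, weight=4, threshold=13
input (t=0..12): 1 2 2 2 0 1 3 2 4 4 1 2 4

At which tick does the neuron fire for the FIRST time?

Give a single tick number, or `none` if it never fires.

t=0: input=1 -> V=4
t=1: input=2 -> V=10
t=2: input=2 -> V=0 FIRE
t=3: input=2 -> V=8
t=4: input=0 -> V=5
t=5: input=1 -> V=7
t=6: input=3 -> V=0 FIRE
t=7: input=2 -> V=8
t=8: input=4 -> V=0 FIRE
t=9: input=4 -> V=0 FIRE
t=10: input=1 -> V=4
t=11: input=2 -> V=10
t=12: input=4 -> V=0 FIRE

Answer: 2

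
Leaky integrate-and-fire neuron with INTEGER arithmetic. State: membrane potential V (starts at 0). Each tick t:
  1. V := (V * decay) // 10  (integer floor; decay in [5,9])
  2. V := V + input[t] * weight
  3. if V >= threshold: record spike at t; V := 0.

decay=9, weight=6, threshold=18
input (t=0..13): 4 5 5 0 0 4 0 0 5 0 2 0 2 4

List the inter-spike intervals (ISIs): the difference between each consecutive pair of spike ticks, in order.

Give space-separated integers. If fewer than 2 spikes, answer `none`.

Answer: 1 1 3 3 4 1

Derivation:
t=0: input=4 -> V=0 FIRE
t=1: input=5 -> V=0 FIRE
t=2: input=5 -> V=0 FIRE
t=3: input=0 -> V=0
t=4: input=0 -> V=0
t=5: input=4 -> V=0 FIRE
t=6: input=0 -> V=0
t=7: input=0 -> V=0
t=8: input=5 -> V=0 FIRE
t=9: input=0 -> V=0
t=10: input=2 -> V=12
t=11: input=0 -> V=10
t=12: input=2 -> V=0 FIRE
t=13: input=4 -> V=0 FIRE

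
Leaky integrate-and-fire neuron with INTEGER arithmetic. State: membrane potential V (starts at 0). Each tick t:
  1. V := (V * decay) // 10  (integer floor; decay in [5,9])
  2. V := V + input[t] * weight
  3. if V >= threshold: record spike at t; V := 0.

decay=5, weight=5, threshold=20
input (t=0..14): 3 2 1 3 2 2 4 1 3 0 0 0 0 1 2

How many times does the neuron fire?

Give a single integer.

Answer: 2

Derivation:
t=0: input=3 -> V=15
t=1: input=2 -> V=17
t=2: input=1 -> V=13
t=3: input=3 -> V=0 FIRE
t=4: input=2 -> V=10
t=5: input=2 -> V=15
t=6: input=4 -> V=0 FIRE
t=7: input=1 -> V=5
t=8: input=3 -> V=17
t=9: input=0 -> V=8
t=10: input=0 -> V=4
t=11: input=0 -> V=2
t=12: input=0 -> V=1
t=13: input=1 -> V=5
t=14: input=2 -> V=12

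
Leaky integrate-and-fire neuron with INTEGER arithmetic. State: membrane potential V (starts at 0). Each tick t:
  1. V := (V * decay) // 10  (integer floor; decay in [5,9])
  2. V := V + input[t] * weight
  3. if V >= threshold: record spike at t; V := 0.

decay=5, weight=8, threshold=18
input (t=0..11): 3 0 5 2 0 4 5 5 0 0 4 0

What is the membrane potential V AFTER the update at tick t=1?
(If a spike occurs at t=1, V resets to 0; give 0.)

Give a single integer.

Answer: 0

Derivation:
t=0: input=3 -> V=0 FIRE
t=1: input=0 -> V=0
t=2: input=5 -> V=0 FIRE
t=3: input=2 -> V=16
t=4: input=0 -> V=8
t=5: input=4 -> V=0 FIRE
t=6: input=5 -> V=0 FIRE
t=7: input=5 -> V=0 FIRE
t=8: input=0 -> V=0
t=9: input=0 -> V=0
t=10: input=4 -> V=0 FIRE
t=11: input=0 -> V=0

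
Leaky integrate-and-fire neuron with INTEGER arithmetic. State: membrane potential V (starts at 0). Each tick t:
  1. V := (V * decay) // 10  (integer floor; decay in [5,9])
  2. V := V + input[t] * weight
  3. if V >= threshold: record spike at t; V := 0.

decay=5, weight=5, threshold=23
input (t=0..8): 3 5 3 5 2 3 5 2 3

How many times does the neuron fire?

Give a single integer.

t=0: input=3 -> V=15
t=1: input=5 -> V=0 FIRE
t=2: input=3 -> V=15
t=3: input=5 -> V=0 FIRE
t=4: input=2 -> V=10
t=5: input=3 -> V=20
t=6: input=5 -> V=0 FIRE
t=7: input=2 -> V=10
t=8: input=3 -> V=20

Answer: 3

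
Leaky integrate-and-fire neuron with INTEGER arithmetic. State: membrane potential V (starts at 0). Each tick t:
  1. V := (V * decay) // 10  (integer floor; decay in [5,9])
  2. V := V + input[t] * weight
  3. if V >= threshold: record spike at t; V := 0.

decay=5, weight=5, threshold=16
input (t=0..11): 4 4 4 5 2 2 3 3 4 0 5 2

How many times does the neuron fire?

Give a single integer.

Answer: 7

Derivation:
t=0: input=4 -> V=0 FIRE
t=1: input=4 -> V=0 FIRE
t=2: input=4 -> V=0 FIRE
t=3: input=5 -> V=0 FIRE
t=4: input=2 -> V=10
t=5: input=2 -> V=15
t=6: input=3 -> V=0 FIRE
t=7: input=3 -> V=15
t=8: input=4 -> V=0 FIRE
t=9: input=0 -> V=0
t=10: input=5 -> V=0 FIRE
t=11: input=2 -> V=10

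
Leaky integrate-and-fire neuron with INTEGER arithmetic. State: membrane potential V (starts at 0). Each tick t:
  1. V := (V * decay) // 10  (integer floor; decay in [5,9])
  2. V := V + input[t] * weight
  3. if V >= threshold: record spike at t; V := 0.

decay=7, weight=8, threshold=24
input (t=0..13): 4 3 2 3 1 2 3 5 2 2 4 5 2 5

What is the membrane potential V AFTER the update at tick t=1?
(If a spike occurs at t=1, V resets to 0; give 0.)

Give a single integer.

Answer: 0

Derivation:
t=0: input=4 -> V=0 FIRE
t=1: input=3 -> V=0 FIRE
t=2: input=2 -> V=16
t=3: input=3 -> V=0 FIRE
t=4: input=1 -> V=8
t=5: input=2 -> V=21
t=6: input=3 -> V=0 FIRE
t=7: input=5 -> V=0 FIRE
t=8: input=2 -> V=16
t=9: input=2 -> V=0 FIRE
t=10: input=4 -> V=0 FIRE
t=11: input=5 -> V=0 FIRE
t=12: input=2 -> V=16
t=13: input=5 -> V=0 FIRE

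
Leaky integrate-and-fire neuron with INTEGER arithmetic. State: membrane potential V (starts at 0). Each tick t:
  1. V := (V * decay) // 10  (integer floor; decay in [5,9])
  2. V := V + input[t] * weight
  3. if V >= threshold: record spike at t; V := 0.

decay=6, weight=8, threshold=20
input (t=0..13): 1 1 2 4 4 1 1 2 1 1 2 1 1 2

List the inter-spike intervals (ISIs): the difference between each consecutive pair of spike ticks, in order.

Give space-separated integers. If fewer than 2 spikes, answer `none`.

t=0: input=1 -> V=8
t=1: input=1 -> V=12
t=2: input=2 -> V=0 FIRE
t=3: input=4 -> V=0 FIRE
t=4: input=4 -> V=0 FIRE
t=5: input=1 -> V=8
t=6: input=1 -> V=12
t=7: input=2 -> V=0 FIRE
t=8: input=1 -> V=8
t=9: input=1 -> V=12
t=10: input=2 -> V=0 FIRE
t=11: input=1 -> V=8
t=12: input=1 -> V=12
t=13: input=2 -> V=0 FIRE

Answer: 1 1 3 3 3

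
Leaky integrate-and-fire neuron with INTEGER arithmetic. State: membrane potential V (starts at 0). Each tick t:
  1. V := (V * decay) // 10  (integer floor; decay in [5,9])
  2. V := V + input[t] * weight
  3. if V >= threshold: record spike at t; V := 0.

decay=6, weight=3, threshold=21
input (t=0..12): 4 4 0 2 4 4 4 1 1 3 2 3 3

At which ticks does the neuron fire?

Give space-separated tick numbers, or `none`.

t=0: input=4 -> V=12
t=1: input=4 -> V=19
t=2: input=0 -> V=11
t=3: input=2 -> V=12
t=4: input=4 -> V=19
t=5: input=4 -> V=0 FIRE
t=6: input=4 -> V=12
t=7: input=1 -> V=10
t=8: input=1 -> V=9
t=9: input=3 -> V=14
t=10: input=2 -> V=14
t=11: input=3 -> V=17
t=12: input=3 -> V=19

Answer: 5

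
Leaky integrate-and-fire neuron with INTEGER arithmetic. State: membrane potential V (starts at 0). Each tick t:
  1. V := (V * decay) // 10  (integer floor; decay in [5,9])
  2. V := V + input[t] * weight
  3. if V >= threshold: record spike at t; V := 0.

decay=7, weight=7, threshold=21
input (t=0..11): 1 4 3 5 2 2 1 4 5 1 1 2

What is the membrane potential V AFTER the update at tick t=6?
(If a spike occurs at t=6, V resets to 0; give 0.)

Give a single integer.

Answer: 7

Derivation:
t=0: input=1 -> V=7
t=1: input=4 -> V=0 FIRE
t=2: input=3 -> V=0 FIRE
t=3: input=5 -> V=0 FIRE
t=4: input=2 -> V=14
t=5: input=2 -> V=0 FIRE
t=6: input=1 -> V=7
t=7: input=4 -> V=0 FIRE
t=8: input=5 -> V=0 FIRE
t=9: input=1 -> V=7
t=10: input=1 -> V=11
t=11: input=2 -> V=0 FIRE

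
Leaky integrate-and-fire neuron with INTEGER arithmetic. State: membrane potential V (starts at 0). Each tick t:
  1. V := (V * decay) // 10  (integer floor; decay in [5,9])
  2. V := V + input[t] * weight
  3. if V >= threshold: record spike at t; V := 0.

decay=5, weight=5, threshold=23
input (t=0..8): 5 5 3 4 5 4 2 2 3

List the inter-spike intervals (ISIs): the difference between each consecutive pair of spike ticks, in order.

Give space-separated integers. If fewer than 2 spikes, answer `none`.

t=0: input=5 -> V=0 FIRE
t=1: input=5 -> V=0 FIRE
t=2: input=3 -> V=15
t=3: input=4 -> V=0 FIRE
t=4: input=5 -> V=0 FIRE
t=5: input=4 -> V=20
t=6: input=2 -> V=20
t=7: input=2 -> V=20
t=8: input=3 -> V=0 FIRE

Answer: 1 2 1 4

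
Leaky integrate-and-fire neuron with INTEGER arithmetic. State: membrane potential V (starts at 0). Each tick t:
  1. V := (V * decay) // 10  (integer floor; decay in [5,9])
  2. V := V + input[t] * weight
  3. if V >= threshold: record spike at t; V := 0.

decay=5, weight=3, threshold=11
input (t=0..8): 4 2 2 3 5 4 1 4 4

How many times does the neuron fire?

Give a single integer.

Answer: 6

Derivation:
t=0: input=4 -> V=0 FIRE
t=1: input=2 -> V=6
t=2: input=2 -> V=9
t=3: input=3 -> V=0 FIRE
t=4: input=5 -> V=0 FIRE
t=5: input=4 -> V=0 FIRE
t=6: input=1 -> V=3
t=7: input=4 -> V=0 FIRE
t=8: input=4 -> V=0 FIRE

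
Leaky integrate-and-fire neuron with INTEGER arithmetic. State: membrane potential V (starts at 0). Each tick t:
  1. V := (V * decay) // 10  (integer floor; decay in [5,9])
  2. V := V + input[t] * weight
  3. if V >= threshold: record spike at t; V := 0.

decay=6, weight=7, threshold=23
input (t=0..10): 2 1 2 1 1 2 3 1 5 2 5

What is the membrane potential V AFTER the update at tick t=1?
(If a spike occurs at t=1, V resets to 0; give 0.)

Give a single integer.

t=0: input=2 -> V=14
t=1: input=1 -> V=15
t=2: input=2 -> V=0 FIRE
t=3: input=1 -> V=7
t=4: input=1 -> V=11
t=5: input=2 -> V=20
t=6: input=3 -> V=0 FIRE
t=7: input=1 -> V=7
t=8: input=5 -> V=0 FIRE
t=9: input=2 -> V=14
t=10: input=5 -> V=0 FIRE

Answer: 15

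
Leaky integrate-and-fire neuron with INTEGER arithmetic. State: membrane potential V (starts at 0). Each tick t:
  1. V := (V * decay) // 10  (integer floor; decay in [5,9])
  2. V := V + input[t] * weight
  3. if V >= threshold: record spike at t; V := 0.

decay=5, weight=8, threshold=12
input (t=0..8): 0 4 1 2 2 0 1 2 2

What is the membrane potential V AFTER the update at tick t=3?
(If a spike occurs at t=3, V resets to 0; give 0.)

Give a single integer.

t=0: input=0 -> V=0
t=1: input=4 -> V=0 FIRE
t=2: input=1 -> V=8
t=3: input=2 -> V=0 FIRE
t=4: input=2 -> V=0 FIRE
t=5: input=0 -> V=0
t=6: input=1 -> V=8
t=7: input=2 -> V=0 FIRE
t=8: input=2 -> V=0 FIRE

Answer: 0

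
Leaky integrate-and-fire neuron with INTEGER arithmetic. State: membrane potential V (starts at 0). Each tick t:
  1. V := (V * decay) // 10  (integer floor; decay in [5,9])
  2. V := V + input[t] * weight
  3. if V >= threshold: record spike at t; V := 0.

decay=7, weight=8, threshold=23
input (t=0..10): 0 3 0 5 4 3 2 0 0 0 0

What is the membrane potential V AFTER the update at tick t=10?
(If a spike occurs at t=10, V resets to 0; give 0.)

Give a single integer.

Answer: 2

Derivation:
t=0: input=0 -> V=0
t=1: input=3 -> V=0 FIRE
t=2: input=0 -> V=0
t=3: input=5 -> V=0 FIRE
t=4: input=4 -> V=0 FIRE
t=5: input=3 -> V=0 FIRE
t=6: input=2 -> V=16
t=7: input=0 -> V=11
t=8: input=0 -> V=7
t=9: input=0 -> V=4
t=10: input=0 -> V=2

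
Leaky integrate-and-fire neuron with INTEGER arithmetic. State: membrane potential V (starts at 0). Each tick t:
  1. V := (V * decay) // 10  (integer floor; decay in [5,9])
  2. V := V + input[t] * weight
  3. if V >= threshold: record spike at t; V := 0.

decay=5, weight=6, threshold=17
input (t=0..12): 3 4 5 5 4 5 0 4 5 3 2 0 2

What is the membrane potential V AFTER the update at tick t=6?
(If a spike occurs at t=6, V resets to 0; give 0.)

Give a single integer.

Answer: 0

Derivation:
t=0: input=3 -> V=0 FIRE
t=1: input=4 -> V=0 FIRE
t=2: input=5 -> V=0 FIRE
t=3: input=5 -> V=0 FIRE
t=4: input=4 -> V=0 FIRE
t=5: input=5 -> V=0 FIRE
t=6: input=0 -> V=0
t=7: input=4 -> V=0 FIRE
t=8: input=5 -> V=0 FIRE
t=9: input=3 -> V=0 FIRE
t=10: input=2 -> V=12
t=11: input=0 -> V=6
t=12: input=2 -> V=15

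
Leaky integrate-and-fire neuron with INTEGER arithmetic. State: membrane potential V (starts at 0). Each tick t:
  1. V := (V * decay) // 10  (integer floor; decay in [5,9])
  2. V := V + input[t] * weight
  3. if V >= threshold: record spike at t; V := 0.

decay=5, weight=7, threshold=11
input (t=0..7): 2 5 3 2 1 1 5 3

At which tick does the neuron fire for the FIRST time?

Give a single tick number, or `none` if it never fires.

t=0: input=2 -> V=0 FIRE
t=1: input=5 -> V=0 FIRE
t=2: input=3 -> V=0 FIRE
t=3: input=2 -> V=0 FIRE
t=4: input=1 -> V=7
t=5: input=1 -> V=10
t=6: input=5 -> V=0 FIRE
t=7: input=3 -> V=0 FIRE

Answer: 0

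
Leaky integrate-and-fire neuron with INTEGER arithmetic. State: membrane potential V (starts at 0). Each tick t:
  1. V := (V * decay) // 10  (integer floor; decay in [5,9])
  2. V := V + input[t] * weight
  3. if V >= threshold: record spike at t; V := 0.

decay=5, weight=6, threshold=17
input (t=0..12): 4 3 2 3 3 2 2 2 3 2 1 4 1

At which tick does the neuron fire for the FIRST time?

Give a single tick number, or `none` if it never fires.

Answer: 0

Derivation:
t=0: input=4 -> V=0 FIRE
t=1: input=3 -> V=0 FIRE
t=2: input=2 -> V=12
t=3: input=3 -> V=0 FIRE
t=4: input=3 -> V=0 FIRE
t=5: input=2 -> V=12
t=6: input=2 -> V=0 FIRE
t=7: input=2 -> V=12
t=8: input=3 -> V=0 FIRE
t=9: input=2 -> V=12
t=10: input=1 -> V=12
t=11: input=4 -> V=0 FIRE
t=12: input=1 -> V=6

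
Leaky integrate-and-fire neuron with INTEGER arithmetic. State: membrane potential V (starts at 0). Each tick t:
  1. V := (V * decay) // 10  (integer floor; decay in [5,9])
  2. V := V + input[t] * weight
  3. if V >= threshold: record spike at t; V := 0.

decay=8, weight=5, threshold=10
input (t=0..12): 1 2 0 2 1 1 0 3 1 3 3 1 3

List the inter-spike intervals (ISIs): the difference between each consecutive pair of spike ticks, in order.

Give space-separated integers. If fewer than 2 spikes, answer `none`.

t=0: input=1 -> V=5
t=1: input=2 -> V=0 FIRE
t=2: input=0 -> V=0
t=3: input=2 -> V=0 FIRE
t=4: input=1 -> V=5
t=5: input=1 -> V=9
t=6: input=0 -> V=7
t=7: input=3 -> V=0 FIRE
t=8: input=1 -> V=5
t=9: input=3 -> V=0 FIRE
t=10: input=3 -> V=0 FIRE
t=11: input=1 -> V=5
t=12: input=3 -> V=0 FIRE

Answer: 2 4 2 1 2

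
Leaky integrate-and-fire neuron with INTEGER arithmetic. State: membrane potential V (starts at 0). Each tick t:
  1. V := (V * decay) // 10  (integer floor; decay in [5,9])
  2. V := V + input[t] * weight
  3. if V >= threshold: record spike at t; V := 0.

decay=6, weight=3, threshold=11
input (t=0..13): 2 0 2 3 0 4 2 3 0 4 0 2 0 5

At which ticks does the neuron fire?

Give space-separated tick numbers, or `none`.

Answer: 3 5 7 9 13

Derivation:
t=0: input=2 -> V=6
t=1: input=0 -> V=3
t=2: input=2 -> V=7
t=3: input=3 -> V=0 FIRE
t=4: input=0 -> V=0
t=5: input=4 -> V=0 FIRE
t=6: input=2 -> V=6
t=7: input=3 -> V=0 FIRE
t=8: input=0 -> V=0
t=9: input=4 -> V=0 FIRE
t=10: input=0 -> V=0
t=11: input=2 -> V=6
t=12: input=0 -> V=3
t=13: input=5 -> V=0 FIRE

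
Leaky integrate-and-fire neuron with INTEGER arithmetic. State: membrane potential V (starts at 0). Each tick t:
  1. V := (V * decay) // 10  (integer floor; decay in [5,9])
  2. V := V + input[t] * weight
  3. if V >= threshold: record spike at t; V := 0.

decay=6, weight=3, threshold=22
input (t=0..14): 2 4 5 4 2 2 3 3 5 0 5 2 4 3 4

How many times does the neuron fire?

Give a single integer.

Answer: 3

Derivation:
t=0: input=2 -> V=6
t=1: input=4 -> V=15
t=2: input=5 -> V=0 FIRE
t=3: input=4 -> V=12
t=4: input=2 -> V=13
t=5: input=2 -> V=13
t=6: input=3 -> V=16
t=7: input=3 -> V=18
t=8: input=5 -> V=0 FIRE
t=9: input=0 -> V=0
t=10: input=5 -> V=15
t=11: input=2 -> V=15
t=12: input=4 -> V=21
t=13: input=3 -> V=21
t=14: input=4 -> V=0 FIRE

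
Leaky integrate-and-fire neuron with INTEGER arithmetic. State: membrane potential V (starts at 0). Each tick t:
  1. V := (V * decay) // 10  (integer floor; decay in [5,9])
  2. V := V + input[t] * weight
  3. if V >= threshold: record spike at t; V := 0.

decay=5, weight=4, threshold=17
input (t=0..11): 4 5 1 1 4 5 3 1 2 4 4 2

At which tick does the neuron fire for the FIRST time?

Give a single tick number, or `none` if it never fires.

Answer: 1

Derivation:
t=0: input=4 -> V=16
t=1: input=5 -> V=0 FIRE
t=2: input=1 -> V=4
t=3: input=1 -> V=6
t=4: input=4 -> V=0 FIRE
t=5: input=5 -> V=0 FIRE
t=6: input=3 -> V=12
t=7: input=1 -> V=10
t=8: input=2 -> V=13
t=9: input=4 -> V=0 FIRE
t=10: input=4 -> V=16
t=11: input=2 -> V=16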